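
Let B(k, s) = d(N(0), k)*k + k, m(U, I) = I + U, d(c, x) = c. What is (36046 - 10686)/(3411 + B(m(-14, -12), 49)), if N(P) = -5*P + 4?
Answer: 25360/3281 ≈ 7.7293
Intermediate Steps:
N(P) = 4 - 5*P
B(k, s) = 5*k (B(k, s) = (4 - 5*0)*k + k = (4 + 0)*k + k = 4*k + k = 5*k)
(36046 - 10686)/(3411 + B(m(-14, -12), 49)) = (36046 - 10686)/(3411 + 5*(-12 - 14)) = 25360/(3411 + 5*(-26)) = 25360/(3411 - 130) = 25360/3281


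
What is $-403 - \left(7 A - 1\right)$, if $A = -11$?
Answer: $-325$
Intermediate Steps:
$-403 - \left(7 A - 1\right) = -403 - \left(7 \left(-11\right) - 1\right) = -403 - \left(-77 - 1\right) = -403 - -78 = -403 + 78 = -325$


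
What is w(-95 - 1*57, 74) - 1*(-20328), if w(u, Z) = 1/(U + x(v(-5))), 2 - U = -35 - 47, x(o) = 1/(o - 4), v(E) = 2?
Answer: 3394778/167 ≈ 20328.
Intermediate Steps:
x(o) = 1/(-4 + o)
U = 84 (U = 2 - (-35 - 47) = 2 - 1*(-82) = 2 + 82 = 84)
w(u, Z) = 2/167 (w(u, Z) = 1/(84 + 1/(-4 + 2)) = 1/(84 + 1/(-2)) = 1/(84 - ½) = 1/(167/2) = 2/167)
w(-95 - 1*57, 74) - 1*(-20328) = 2/167 - 1*(-20328) = 2/167 + 20328 = 3394778/167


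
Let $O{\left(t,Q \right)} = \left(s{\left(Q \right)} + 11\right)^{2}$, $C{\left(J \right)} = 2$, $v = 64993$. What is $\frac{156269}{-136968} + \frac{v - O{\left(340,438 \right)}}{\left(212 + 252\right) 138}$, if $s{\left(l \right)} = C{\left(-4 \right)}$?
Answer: $- \frac{11743781}{91357656} \approx -0.12855$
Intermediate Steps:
$s{\left(l \right)} = 2$
$O{\left(t,Q \right)} = 169$ ($O{\left(t,Q \right)} = \left(2 + 11\right)^{2} = 13^{2} = 169$)
$\frac{156269}{-136968} + \frac{v - O{\left(340,438 \right)}}{\left(212 + 252\right) 138} = \frac{156269}{-136968} + \frac{64993 - 169}{\left(212 + 252\right) 138} = 156269 \left(- \frac{1}{136968}\right) + \frac{64993 - 169}{464 \cdot 138} = - \frac{156269}{136968} + \frac{64824}{64032} = - \frac{156269}{136968} + 64824 \cdot \frac{1}{64032} = - \frac{156269}{136968} + \frac{2701}{2668} = - \frac{11743781}{91357656}$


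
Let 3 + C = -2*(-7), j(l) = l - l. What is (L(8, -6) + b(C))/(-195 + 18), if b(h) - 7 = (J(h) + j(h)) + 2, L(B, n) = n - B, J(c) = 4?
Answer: 1/177 ≈ 0.0056497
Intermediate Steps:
j(l) = 0
C = 11 (C = -3 - 2*(-7) = -3 + 14 = 11)
b(h) = 13 (b(h) = 7 + ((4 + 0) + 2) = 7 + (4 + 2) = 7 + 6 = 13)
(L(8, -6) + b(C))/(-195 + 18) = ((-6 - 1*8) + 13)/(-195 + 18) = ((-6 - 8) + 13)/(-177) = (-14 + 13)*(-1/177) = -1*(-1/177) = 1/177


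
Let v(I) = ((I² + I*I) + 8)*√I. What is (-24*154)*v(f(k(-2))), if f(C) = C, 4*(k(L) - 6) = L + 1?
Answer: -136983*√23 ≈ -6.5695e+5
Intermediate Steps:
k(L) = 25/4 + L/4 (k(L) = 6 + (L + 1)/4 = 6 + (1 + L)/4 = 6 + (¼ + L/4) = 25/4 + L/4)
v(I) = √I*(8 + 2*I²) (v(I) = ((I² + I²) + 8)*√I = (2*I² + 8)*√I = (8 + 2*I²)*√I = √I*(8 + 2*I²))
(-24*154)*v(f(k(-2))) = (-24*154)*(2*√(25/4 + (¼)*(-2))*(4 + (25/4 + (¼)*(-2))²)) = -7392*√(25/4 - ½)*(4 + (25/4 - ½)²) = -7392*√(23/4)*(4 + (23/4)²) = -7392*√23/2*(4 + 529/16) = -7392*√23/2*593/16 = -136983*√23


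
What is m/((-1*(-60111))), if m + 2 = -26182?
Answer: -8728/20037 ≈ -0.43559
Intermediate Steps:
m = -26184 (m = -2 - 26182 = -26184)
m/((-1*(-60111))) = -26184/((-1*(-60111))) = -26184/60111 = -26184*1/60111 = -8728/20037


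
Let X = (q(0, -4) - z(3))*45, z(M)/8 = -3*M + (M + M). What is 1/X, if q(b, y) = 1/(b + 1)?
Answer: 1/1125 ≈ 0.00088889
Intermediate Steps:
q(b, y) = 1/(1 + b)
z(M) = -8*M (z(M) = 8*(-3*M + (M + M)) = 8*(-3*M + 2*M) = 8*(-M) = -8*M)
X = 1125 (X = (1/(1 + 0) - (-8)*3)*45 = (1/1 - 1*(-24))*45 = (1 + 24)*45 = 25*45 = 1125)
1/X = 1/1125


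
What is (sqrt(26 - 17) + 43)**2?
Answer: 2116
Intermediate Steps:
(sqrt(26 - 17) + 43)**2 = (sqrt(9) + 43)**2 = (3 + 43)**2 = 46**2 = 2116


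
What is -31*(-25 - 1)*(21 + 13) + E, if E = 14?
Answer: 27418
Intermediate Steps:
-31*(-25 - 1)*(21 + 13) + E = -31*(-25 - 1)*(21 + 13) + 14 = -(-806)*34 + 14 = -31*(-884) + 14 = 27404 + 14 = 27418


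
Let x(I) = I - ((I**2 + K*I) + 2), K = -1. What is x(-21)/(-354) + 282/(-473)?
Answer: 129577/167442 ≈ 0.77386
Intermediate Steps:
x(I) = -2 - I**2 + 2*I (x(I) = I - ((I**2 - I) + 2) = I - (2 + I**2 - I) = I + (-2 + I - I**2) = -2 - I**2 + 2*I)
x(-21)/(-354) + 282/(-473) = (-2 - 1*(-21)**2 + 2*(-21))/(-354) + 282/(-473) = (-2 - 1*441 - 42)*(-1/354) + 282*(-1/473) = (-2 - 441 - 42)*(-1/354) - 282/473 = -485*(-1/354) - 282/473 = 485/354 - 282/473 = 129577/167442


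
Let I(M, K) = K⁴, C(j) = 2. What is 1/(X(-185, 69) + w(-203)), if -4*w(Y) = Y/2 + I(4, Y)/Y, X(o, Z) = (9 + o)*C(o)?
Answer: 8/16728241 ≈ 4.7823e-7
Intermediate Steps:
X(o, Z) = 18 + 2*o (X(o, Z) = (9 + o)*2 = 18 + 2*o)
w(Y) = -Y³/4 - Y/8 (w(Y) = -(Y/2 + Y⁴/Y)/4 = -(Y*(½) + Y³)/4 = -(Y/2 + Y³)/4 = -(Y³ + Y/2)/4 = -Y³/4 - Y/8)
1/(X(-185, 69) + w(-203)) = 1/((18 + 2*(-185)) + (-¼*(-203)³ - ⅛*(-203))) = 1/((18 - 370) + (-¼*(-8365427) + 203/8)) = 1/(-352 + (8365427/4 + 203/8)) = 1/(-352 + 16731057/8) = 1/(16728241/8) = 8/16728241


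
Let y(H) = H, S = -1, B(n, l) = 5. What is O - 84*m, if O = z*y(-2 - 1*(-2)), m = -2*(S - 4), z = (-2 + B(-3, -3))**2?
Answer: -840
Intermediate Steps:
z = 9 (z = (-2 + 5)**2 = 3**2 = 9)
m = 10 (m = -2*(-1 - 4) = -2*(-5) = 10)
O = 0 (O = 9*(-2 - 1*(-2)) = 9*(-2 + 2) = 9*0 = 0)
O - 84*m = 0 - 84*10 = 0 - 840 = -840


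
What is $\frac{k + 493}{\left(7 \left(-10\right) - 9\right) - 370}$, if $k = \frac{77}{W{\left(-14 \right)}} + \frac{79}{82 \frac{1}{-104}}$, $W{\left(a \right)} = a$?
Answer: $- \frac{31759}{36818} \approx -0.86259$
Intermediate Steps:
$k = - \frac{8667}{82}$ ($k = \frac{77}{-14} + \frac{79}{82 \frac{1}{-104}} = 77 \left(- \frac{1}{14}\right) + \frac{79}{82 \left(- \frac{1}{104}\right)} = - \frac{11}{2} + \frac{79}{- \frac{41}{52}} = - \frac{11}{2} + 79 \left(- \frac{52}{41}\right) = - \frac{11}{2} - \frac{4108}{41} = - \frac{8667}{82} \approx -105.7$)
$\frac{k + 493}{\left(7 \left(-10\right) - 9\right) - 370} = \frac{- \frac{8667}{82} + 493}{\left(7 \left(-10\right) - 9\right) - 370} = \frac{31759}{82 \left(\left(-70 - 9\right) - 370\right)} = \frac{31759}{82 \left(-79 - 370\right)} = \frac{31759}{82 \left(-449\right)} = \frac{31759}{82} \left(- \frac{1}{449}\right) = - \frac{31759}{36818}$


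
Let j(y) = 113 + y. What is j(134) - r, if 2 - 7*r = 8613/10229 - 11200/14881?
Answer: 262893657776/1065524243 ≈ 246.73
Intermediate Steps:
r = 290830245/1065524243 (r = 2/7 - (8613/10229 - 11200/14881)/7 = 2/7 - ⅐*13605253/152217749 = 2/7 - 13605253/1065524243 = 290830245/1065524243 ≈ 0.27295)
j(134) - r = (113 + 134) - 1*290830245/1065524243 = 247 - 290830245/1065524243 = 262893657776/1065524243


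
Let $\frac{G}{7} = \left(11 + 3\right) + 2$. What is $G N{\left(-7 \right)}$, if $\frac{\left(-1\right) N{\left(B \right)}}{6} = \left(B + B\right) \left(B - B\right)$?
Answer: $0$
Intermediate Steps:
$G = 112$ ($G = 7 \left(\left(11 + 3\right) + 2\right) = 7 \left(14 + 2\right) = 7 \cdot 16 = 112$)
$N{\left(B \right)} = 0$ ($N{\left(B \right)} = - 6 \left(B + B\right) \left(B - B\right) = - 6 \cdot 2 B 0 = \left(-6\right) 0 = 0$)
$G N{\left(-7 \right)} = 112 \cdot 0 = 0$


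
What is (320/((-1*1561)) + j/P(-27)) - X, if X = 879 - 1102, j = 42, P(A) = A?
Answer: 3108193/14049 ≈ 221.24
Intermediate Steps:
X = -223
(320/((-1*1561)) + j/P(-27)) - X = (320/((-1*1561)) + 42/(-27)) - 1*(-223) = (320/(-1561) + 42*(-1/27)) + 223 = (320*(-1/1561) - 14/9) + 223 = (-320/1561 - 14/9) + 223 = -24734/14049 + 223 = 3108193/14049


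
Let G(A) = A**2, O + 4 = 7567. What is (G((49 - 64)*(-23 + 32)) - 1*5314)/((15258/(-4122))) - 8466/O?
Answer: -22368085843/6410903 ≈ -3489.1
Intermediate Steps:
O = 7563 (O = -4 + 7567 = 7563)
(G((49 - 64)*(-23 + 32)) - 1*5314)/((15258/(-4122))) - 8466/O = (((49 - 64)*(-23 + 32))**2 - 1*5314)/((15258/(-4122))) - 8466/7563 = ((-15*9)**2 - 5314)/((15258*(-1/4122))) - 8466*1/7563 = ((-135)**2 - 5314)/(-2543/687) - 2822/2521 = (18225 - 5314)*(-687/2543) - 2822/2521 = 12911*(-687/2543) - 2822/2521 = -8869857/2543 - 2822/2521 = -22368085843/6410903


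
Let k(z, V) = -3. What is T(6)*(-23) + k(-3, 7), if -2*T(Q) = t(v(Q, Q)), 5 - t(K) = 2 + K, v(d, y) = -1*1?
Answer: 43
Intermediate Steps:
v(d, y) = -1
t(K) = 3 - K (t(K) = 5 - (2 + K) = 5 + (-2 - K) = 3 - K)
T(Q) = -2 (T(Q) = -(3 - 1*(-1))/2 = -(3 + 1)/2 = -1/2*4 = -2)
T(6)*(-23) + k(-3, 7) = -2*(-23) - 3 = 46 - 3 = 43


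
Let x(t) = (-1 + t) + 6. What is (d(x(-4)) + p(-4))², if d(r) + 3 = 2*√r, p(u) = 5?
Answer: 16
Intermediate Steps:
x(t) = 5 + t
d(r) = -3 + 2*√r
(d(x(-4)) + p(-4))² = ((-3 + 2*√(5 - 4)) + 5)² = ((-3 + 2*√1) + 5)² = ((-3 + 2*1) + 5)² = ((-3 + 2) + 5)² = (-1 + 5)² = 4² = 16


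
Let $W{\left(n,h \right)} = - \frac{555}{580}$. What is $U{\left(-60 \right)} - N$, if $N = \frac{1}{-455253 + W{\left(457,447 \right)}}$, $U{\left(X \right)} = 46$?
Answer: $\frac{2429235230}{52809459} \approx 46.0$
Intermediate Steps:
$W{\left(n,h \right)} = - \frac{111}{116}$ ($W{\left(n,h \right)} = \left(-555\right) \frac{1}{580} = - \frac{111}{116}$)
$N = - \frac{116}{52809459}$ ($N = \frac{1}{-455253 - \frac{111}{116}} = \frac{1}{- \frac{52809459}{116}} = - \frac{116}{52809459} \approx -2.1966 \cdot 10^{-6}$)
$U{\left(-60 \right)} - N = 46 - - \frac{116}{52809459} = 46 + \frac{116}{52809459} = \frac{2429235230}{52809459}$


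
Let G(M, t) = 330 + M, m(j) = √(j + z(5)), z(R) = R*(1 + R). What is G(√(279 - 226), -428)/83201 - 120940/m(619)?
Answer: 330/83201 - 120940*√649/649 + √53/83201 ≈ -4747.3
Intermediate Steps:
m(j) = √(30 + j) (m(j) = √(j + 5*(1 + 5)) = √(j + 5*6) = √(j + 30) = √(30 + j))
G(√(279 - 226), -428)/83201 - 120940/m(619) = (330 + √(279 - 226))/83201 - 120940/√(30 + 619) = (330 + √53)*(1/83201) - 120940*√649/649 = (330/83201 + √53/83201) - 120940*√649/649 = 330/83201 - 120940*√649/649 + √53/83201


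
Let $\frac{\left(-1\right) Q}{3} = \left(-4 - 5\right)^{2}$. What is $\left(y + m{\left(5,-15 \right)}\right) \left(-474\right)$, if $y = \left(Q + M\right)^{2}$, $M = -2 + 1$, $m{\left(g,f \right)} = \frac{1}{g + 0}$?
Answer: $- \frac{141100794}{5} \approx -2.822 \cdot 10^{7}$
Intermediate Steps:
$m{\left(g,f \right)} = \frac{1}{g}$
$Q = -243$ ($Q = - 3 \left(-4 - 5\right)^{2} = - 3 \left(-9\right)^{2} = \left(-3\right) 81 = -243$)
$M = -1$
$y = 59536$ ($y = \left(-243 - 1\right)^{2} = \left(-244\right)^{2} = 59536$)
$\left(y + m{\left(5,-15 \right)}\right) \left(-474\right) = \left(59536 + \frac{1}{5}\right) \left(-474\right) = \frac{297681}{5} \left(-474\right) = - \frac{141100794}{5}$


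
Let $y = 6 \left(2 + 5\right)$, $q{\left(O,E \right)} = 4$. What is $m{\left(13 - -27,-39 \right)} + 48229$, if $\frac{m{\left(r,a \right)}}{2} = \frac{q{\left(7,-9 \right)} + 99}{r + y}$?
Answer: $\frac{1977492}{41} \approx 48232.0$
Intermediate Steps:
$y = 42$ ($y = 6 \cdot 7 = 42$)
$m{\left(r,a \right)} = \frac{206}{42 + r}$ ($m{\left(r,a \right)} = 2 \frac{4 + 99}{r + 42} = 2 \frac{103}{42 + r} = \frac{206}{42 + r}$)
$m{\left(13 - -27,-39 \right)} + 48229 = \frac{206}{42 + \left(13 - -27\right)} + 48229 = \frac{206}{42 + \left(13 + 27\right)} + 48229 = \frac{206}{42 + 40} + 48229 = \frac{206}{82} + 48229 = 206 \cdot \frac{1}{82} + 48229 = \frac{103}{41} + 48229 = \frac{1977492}{41}$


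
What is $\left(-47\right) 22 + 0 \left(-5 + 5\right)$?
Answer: $-1034$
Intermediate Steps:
$\left(-47\right) 22 + 0 \left(-5 + 5\right) = -1034 + 0 \cdot 0 = -1034 + 0 = -1034$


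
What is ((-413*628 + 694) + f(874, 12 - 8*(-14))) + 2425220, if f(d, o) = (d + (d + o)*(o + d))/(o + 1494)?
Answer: 1753237389/809 ≈ 2.1672e+6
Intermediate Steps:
f(d, o) = (d + (d + o)²)/(1494 + o) (f(d, o) = (d + (d + o)*(d + o))/(1494 + o) = (d + (d + o)²)/(1494 + o))
((-413*628 + 694) + f(874, 12 - 8*(-14))) + 2425220 = ((-413*628 + 694) + (874 + (874 + (12 - 8*(-14)))²)/(1494 + (12 - 8*(-14)))) + 2425220 = ((-259364 + 694) + (874 + (874 + (12 + 112))²)/(1494 + (12 + 112))) + 2425220 = (-258670 + (874 + (874 + 124)²)/(1494 + 124)) + 2425220 = (-258670 + (874 + 998²)/1618) + 2425220 = (-258670 + (874 + 996004)/1618) + 2425220 = (-258670 + (1/1618)*996878) + 2425220 = (-258670 + 498439/809) + 2425220 = -208765591/809 + 2425220 = 1753237389/809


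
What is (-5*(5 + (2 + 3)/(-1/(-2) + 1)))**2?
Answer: 15625/9 ≈ 1736.1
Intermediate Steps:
(-5*(5 + (2 + 3)/(-1/(-2) + 1)))**2 = (-5*(5 + 5/(-1*(-1/2) + 1)))**2 = (-5*(5 + 5/(1/2 + 1)))**2 = (-5*(5 + 5/(3/2)))**2 = (-5*(5 + 5*(2/3)))**2 = (-5*(5 + 10/3))**2 = (-5*25/3)**2 = (-125/3)**2 = 15625/9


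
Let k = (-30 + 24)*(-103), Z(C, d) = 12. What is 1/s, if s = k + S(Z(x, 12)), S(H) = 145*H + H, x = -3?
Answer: 1/2370 ≈ 0.00042194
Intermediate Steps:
S(H) = 146*H
k = 618 (k = -6*(-103) = 618)
s = 2370 (s = 618 + 146*12 = 618 + 1752 = 2370)
1/s = 1/2370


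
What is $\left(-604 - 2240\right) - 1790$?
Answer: $-4634$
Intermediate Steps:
$\left(-604 - 2240\right) - 1790 = -2844 - 1790 = -4634$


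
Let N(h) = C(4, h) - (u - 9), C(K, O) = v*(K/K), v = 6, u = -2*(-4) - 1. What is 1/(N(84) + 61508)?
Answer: 1/61516 ≈ 1.6256e-5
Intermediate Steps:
u = 7 (u = 8 - 1 = 7)
C(K, O) = 6 (C(K, O) = 6*(K/K) = 6*1 = 6)
N(h) = 8 (N(h) = 6 - (7 - 9) = 6 - 1*(-2) = 6 + 2 = 8)
1/(N(84) + 61508) = 1/(8 + 61508) = 1/61516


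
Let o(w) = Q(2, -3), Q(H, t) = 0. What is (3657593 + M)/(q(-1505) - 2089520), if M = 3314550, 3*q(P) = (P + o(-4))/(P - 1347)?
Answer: -59653655508/17877931615 ≈ -3.3367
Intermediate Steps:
o(w) = 0
q(P) = P/(3*(-1347 + P)) (q(P) = ((P + 0)/(P - 1347))/3 = (P/(-1347 + P))/3 = P/(3*(-1347 + P)))
(3657593 + M)/(q(-1505) - 2089520) = (3657593 + 3314550)/((⅓)*(-1505)/(-1347 - 1505) - 2089520) = 6972143/((⅓)*(-1505)/(-2852) - 2089520) = 6972143/((⅓)*(-1505)*(-1/2852) - 2089520) = 6972143/(1505/8556 - 2089520) = 6972143/(-17877931615/8556) = 6972143*(-8556/17877931615) = -59653655508/17877931615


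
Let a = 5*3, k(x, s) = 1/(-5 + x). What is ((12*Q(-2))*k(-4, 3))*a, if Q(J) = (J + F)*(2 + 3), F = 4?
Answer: -200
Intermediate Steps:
Q(J) = 20 + 5*J (Q(J) = (J + 4)*(2 + 3) = (4 + J)*5 = 20 + 5*J)
a = 15
((12*Q(-2))*k(-4, 3))*a = ((12*(20 + 5*(-2)))/(-5 - 4))*15 = ((12*(20 - 10))/(-9))*15 = ((12*10)*(-1/9))*15 = (120*(-1/9))*15 = -40/3*15 = -200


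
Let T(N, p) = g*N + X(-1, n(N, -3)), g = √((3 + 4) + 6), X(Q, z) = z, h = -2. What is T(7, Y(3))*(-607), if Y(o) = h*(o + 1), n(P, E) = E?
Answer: 1821 - 4249*√13 ≈ -13499.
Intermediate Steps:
Y(o) = -2 - 2*o (Y(o) = -2*(o + 1) = -2*(1 + o) = -2 - 2*o)
g = √13 (g = √(7 + 6) = √13 ≈ 3.6056)
T(N, p) = -3 + N*√13 (T(N, p) = √13*N - 3 = N*√13 - 3 = -3 + N*√13)
T(7, Y(3))*(-607) = (-3 + 7*√13)*(-607) = 1821 - 4249*√13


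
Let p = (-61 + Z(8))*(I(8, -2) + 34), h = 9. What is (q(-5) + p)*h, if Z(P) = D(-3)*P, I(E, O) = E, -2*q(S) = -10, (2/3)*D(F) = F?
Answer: -36621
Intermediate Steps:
D(F) = 3*F/2
q(S) = 5 (q(S) = -1/2*(-10) = 5)
Z(P) = -9*P/2 (Z(P) = ((3/2)*(-3))*P = -9*P/2)
p = -4074 (p = (-61 - 9/2*8)*(8 + 34) = (-61 - 36)*42 = -97*42 = -4074)
(q(-5) + p)*h = (5 - 4074)*9 = -4069*9 = -36621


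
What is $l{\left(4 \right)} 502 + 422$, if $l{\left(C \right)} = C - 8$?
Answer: $-1586$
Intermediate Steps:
$l{\left(C \right)} = -8 + C$
$l{\left(4 \right)} 502 + 422 = \left(-8 + 4\right) 502 + 422 = \left(-4\right) 502 + 422 = -2008 + 422 = -1586$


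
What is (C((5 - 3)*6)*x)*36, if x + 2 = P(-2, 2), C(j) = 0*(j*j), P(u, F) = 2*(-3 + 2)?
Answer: 0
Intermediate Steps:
P(u, F) = -2 (P(u, F) = 2*(-1) = -2)
C(j) = 0 (C(j) = 0*j**2 = 0)
x = -4 (x = -2 - 2 = -4)
(C((5 - 3)*6)*x)*36 = (0*(-4))*36 = 0*36 = 0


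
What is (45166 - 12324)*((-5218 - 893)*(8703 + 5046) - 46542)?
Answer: -2760917937402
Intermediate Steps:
(45166 - 12324)*((-5218 - 893)*(8703 + 5046) - 46542) = 32842*(-6111*13749 - 46542) = 32842*(-84020139 - 46542) = 32842*(-84066681) = -2760917937402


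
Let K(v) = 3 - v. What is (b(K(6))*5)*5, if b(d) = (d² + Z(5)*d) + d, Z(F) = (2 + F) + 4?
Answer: -675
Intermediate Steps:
Z(F) = 6 + F
b(d) = d² + 12*d (b(d) = (d² + (6 + 5)*d) + d = (d² + 11*d) + d = d² + 12*d)
(b(K(6))*5)*5 = (((3 - 1*6)*(12 + (3 - 1*6)))*5)*5 = (((3 - 6)*(12 + (3 - 6)))*5)*5 = (-3*(12 - 3)*5)*5 = (-3*9*5)*5 = -27*5*5 = -135*5 = -675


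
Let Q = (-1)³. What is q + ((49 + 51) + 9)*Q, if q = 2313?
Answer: 2204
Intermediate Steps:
Q = -1
q + ((49 + 51) + 9)*Q = 2313 + ((49 + 51) + 9)*(-1) = 2313 + (100 + 9)*(-1) = 2313 + 109*(-1) = 2313 - 109 = 2204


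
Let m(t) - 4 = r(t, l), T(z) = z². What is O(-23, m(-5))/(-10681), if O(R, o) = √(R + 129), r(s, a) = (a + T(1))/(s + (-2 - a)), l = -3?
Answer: -√106/10681 ≈ -0.00096392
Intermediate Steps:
r(s, a) = (1 + a)/(-2 + s - a) (r(s, a) = (a + 1²)/(s + (-2 - a)) = (a + 1)/(-2 + s - a) = (1 + a)/(-2 + s - a))
m(t) = 4 - 2/(1 + t) (m(t) = 4 + (1 - 3)/(-2 + t - 1*(-3)) = 4 - 2/(-2 + t + 3) = 4 - 2/(1 + t))
O(R, o) = √(129 + R)
O(-23, m(-5))/(-10681) = √(129 - 23)/(-10681) = √106*(-1/10681) = -√106/10681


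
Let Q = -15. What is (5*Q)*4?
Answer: -300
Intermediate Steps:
(5*Q)*4 = (5*(-15))*4 = -75*4 = -300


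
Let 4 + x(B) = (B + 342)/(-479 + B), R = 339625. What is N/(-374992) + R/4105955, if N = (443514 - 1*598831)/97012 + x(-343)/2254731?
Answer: 2290003160661415839441829/27683959140062806630117824 ≈ 0.082719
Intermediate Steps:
x(B) = -4 + (342 + B)/(-479 + B) (x(B) = -4 + (B + 342)/(-479 + B) = -4 + (342 + B)/(-479 + B))
N = -143931559932019/89900481110292 (N = (443514 - 1*598831)/97012 + ((2258 - 3*(-343))/(-479 - 343))/2254731 = (443514 - 598831)*(1/97012) + ((2258 + 1029)/(-822))*(1/2254731) = -155317*1/97012 - 1/822*3287*(1/2254731) = -155317/97012 - 3287/822*1/2254731 = -155317/97012 - 3287/1853388882 = -143931559932019/89900481110292 ≈ -1.6010)
N/(-374992) + R/4105955 = -143931559932019/89900481110292/(-374992) + 339625/4105955 = -143931559932019/89900481110292*(-1/374992) + 339625*(1/4105955) = 143931559932019/33711961212510617664 + 67925/821191 = 2290003160661415839441829/27683959140062806630117824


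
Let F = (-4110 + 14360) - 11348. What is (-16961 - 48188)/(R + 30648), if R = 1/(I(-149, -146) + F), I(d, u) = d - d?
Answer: -71533602/33651503 ≈ -2.1257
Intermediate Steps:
I(d, u) = 0
F = -1098 (F = 10250 - 11348 = -1098)
R = -1/1098 (R = 1/(0 - 1098) = 1/(-1098) = -1/1098 ≈ -0.00091075)
(-16961 - 48188)/(R + 30648) = (-16961 - 48188)/(-1/1098 + 30648) = -65149/33651503/1098 = -65149*1098/33651503 = -71533602/33651503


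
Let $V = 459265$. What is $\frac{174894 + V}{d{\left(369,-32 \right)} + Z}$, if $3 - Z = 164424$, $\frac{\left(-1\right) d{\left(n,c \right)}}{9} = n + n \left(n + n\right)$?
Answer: $- \frac{634159}{2618640} \approx -0.24217$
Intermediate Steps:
$d{\left(n,c \right)} = - 18 n^{2} - 9 n$ ($d{\left(n,c \right)} = - 9 \left(n + n \left(n + n\right)\right) = - 9 \left(n + n 2 n\right) = - 9 \left(n + 2 n^{2}\right) = - 18 n^{2} - 9 n$)
$Z = -164421$ ($Z = 3 - 164424 = -164421$)
$\frac{174894 + V}{d{\left(369,-32 \right)} + Z} = \frac{174894 + 459265}{\left(-9\right) 369 \left(1 + 2 \cdot 369\right) - 164421} = \frac{634159}{\left(-9\right) 369 \left(1 + 738\right) - 164421} = \frac{634159}{\left(-9\right) 369 \cdot 739 - 164421} = \frac{634159}{-2454219 - 164421} = \frac{634159}{-2618640} = 634159 \left(- \frac{1}{2618640}\right) = - \frac{634159}{2618640}$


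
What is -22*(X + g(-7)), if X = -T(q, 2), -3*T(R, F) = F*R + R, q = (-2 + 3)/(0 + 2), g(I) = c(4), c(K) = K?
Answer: -99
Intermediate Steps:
g(I) = 4
q = ½ (q = 1/2 = 1*(½) = ½ ≈ 0.50000)
T(R, F) = -R/3 - F*R/3 (T(R, F) = -(F*R + R)/3 = -(R + F*R)/3 = -R/3 - F*R/3)
X = ½ (X = -(-1)*(1 + 2)/(3*2) = -(-1)*3/(3*2) = -1*(-½) = ½ ≈ 0.50000)
-22*(X + g(-7)) = -22*(½ + 4) = -22*9/2 = -99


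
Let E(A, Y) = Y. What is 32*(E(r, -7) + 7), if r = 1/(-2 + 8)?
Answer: 0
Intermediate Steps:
r = ⅙ (r = 1/6 = ⅙ ≈ 0.16667)
32*(E(r, -7) + 7) = 32*(-7 + 7) = 32*0 = 0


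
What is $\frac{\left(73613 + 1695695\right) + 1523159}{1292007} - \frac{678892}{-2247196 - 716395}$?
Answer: $\frac{3544886261747}{1276326772379} \approx 2.7774$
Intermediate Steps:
$\frac{\left(73613 + 1695695\right) + 1523159}{1292007} - \frac{678892}{-2247196 - 716395} = \left(1769308 + 1523159\right) \frac{1}{1292007} - \frac{678892}{-2247196 - 716395} = 3292467 \cdot \frac{1}{1292007} - \frac{678892}{-2963591} = \frac{1097489}{430669} - - \frac{678892}{2963591} = \frac{1097489}{430669} + \frac{678892}{2963591} = \frac{3544886261747}{1276326772379}$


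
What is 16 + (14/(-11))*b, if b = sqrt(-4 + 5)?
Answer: 162/11 ≈ 14.727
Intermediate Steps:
b = 1 (b = sqrt(1) = 1)
16 + (14/(-11))*b = 16 + (14/(-11))*1 = 16 + (14*(-1/11))*1 = 16 - 14/11*1 = 16 - 14/11 = 162/11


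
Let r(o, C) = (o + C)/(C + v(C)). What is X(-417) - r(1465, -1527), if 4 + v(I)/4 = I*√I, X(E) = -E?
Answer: 23756983539343/56971183777 + 378696*I*√1527/56971183777 ≈ 417.0 + 0.00025975*I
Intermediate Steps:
v(I) = -16 + 4*I^(3/2) (v(I) = -16 + 4*(I*√I) = -16 + 4*I^(3/2))
r(o, C) = (C + o)/(-16 + C + 4*C^(3/2)) (r(o, C) = (o + C)/(C + (-16 + 4*C^(3/2))) = (C + o)/(-16 + C + 4*C^(3/2)))
X(-417) - r(1465, -1527) = -1*(-417) - (-1527 + 1465)/(-16 - 1527 + 4*(-1527)^(3/2)) = 417 - (-62)/(-16 - 1527 + 4*(-1527*I*√1527)) = 417 - (-62)/(-16 - 1527 - 6108*I*√1527) = 417 - (-62)/(-1543 - 6108*I*√1527) = 417 + 62/(-1543 - 6108*I*√1527)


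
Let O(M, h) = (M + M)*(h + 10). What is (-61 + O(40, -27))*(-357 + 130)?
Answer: 322567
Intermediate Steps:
O(M, h) = 2*M*(10 + h) (O(M, h) = (2*M)*(10 + h) = 2*M*(10 + h))
(-61 + O(40, -27))*(-357 + 130) = (-61 + 2*40*(10 - 27))*(-357 + 130) = (-61 + 2*40*(-17))*(-227) = (-61 - 1360)*(-227) = -1421*(-227) = 322567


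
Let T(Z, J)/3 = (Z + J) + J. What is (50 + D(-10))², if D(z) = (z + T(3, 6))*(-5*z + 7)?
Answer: 4182025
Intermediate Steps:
T(Z, J) = 3*Z + 6*J (T(Z, J) = 3*((Z + J) + J) = 3*((J + Z) + J) = 3*(Z + 2*J) = 3*Z + 6*J)
D(z) = (7 - 5*z)*(45 + z) (D(z) = (z + (3*3 + 6*6))*(-5*z + 7) = (z + (9 + 36))*(7 - 5*z) = (z + 45)*(7 - 5*z) = (45 + z)*(7 - 5*z) = (7 - 5*z)*(45 + z))
(50 + D(-10))² = (50 + (315 - 218*(-10) - 5*(-10)²))² = (50 + (315 + 2180 - 5*100))² = (50 + (315 + 2180 - 500))² = (50 + 1995)² = 2045² = 4182025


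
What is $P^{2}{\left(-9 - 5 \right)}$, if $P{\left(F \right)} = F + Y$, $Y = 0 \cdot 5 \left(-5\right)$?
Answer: $196$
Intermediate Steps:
$Y = 0$ ($Y = 0 \left(-5\right) = 0$)
$P{\left(F \right)} = F$ ($P{\left(F \right)} = F + 0 = F$)
$P^{2}{\left(-9 - 5 \right)} = \left(-9 - 5\right)^{2} = \left(-14\right)^{2} = 196$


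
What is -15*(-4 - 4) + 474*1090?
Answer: 516780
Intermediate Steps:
-15*(-4 - 4) + 474*1090 = -15*(-8) + 516660 = 120 + 516660 = 516780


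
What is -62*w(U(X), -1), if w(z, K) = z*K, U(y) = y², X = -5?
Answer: 1550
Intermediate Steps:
w(z, K) = K*z
-62*w(U(X), -1) = -(-62)*(-5)² = -(-62)*25 = -62*(-25) = 1550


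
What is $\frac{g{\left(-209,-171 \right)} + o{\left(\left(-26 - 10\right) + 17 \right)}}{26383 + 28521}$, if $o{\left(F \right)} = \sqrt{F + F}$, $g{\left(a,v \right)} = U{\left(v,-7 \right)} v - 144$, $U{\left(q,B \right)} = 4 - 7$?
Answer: $\frac{369}{54904} + \frac{i \sqrt{38}}{54904} \approx 0.0067208 + 0.00011228 i$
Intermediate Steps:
$U{\left(q,B \right)} = -3$
$g{\left(a,v \right)} = -144 - 3 v$ ($g{\left(a,v \right)} = - 3 v - 144 = -144 - 3 v$)
$o{\left(F \right)} = \sqrt{2} \sqrt{F}$ ($o{\left(F \right)} = \sqrt{2 F} = \sqrt{2} \sqrt{F}$)
$\frac{g{\left(-209,-171 \right)} + o{\left(\left(-26 - 10\right) + 17 \right)}}{26383 + 28521} = \frac{\left(-144 - -513\right) + \sqrt{2} \sqrt{\left(-26 - 10\right) + 17}}{26383 + 28521} = \frac{\left(-144 + 513\right) + \sqrt{2} \sqrt{-36 + 17}}{54904} = \left(369 + \sqrt{2} \sqrt{-19}\right) \frac{1}{54904} = \left(369 + \sqrt{2} i \sqrt{19}\right) \frac{1}{54904} = \left(369 + i \sqrt{38}\right) \frac{1}{54904} = \frac{369}{54904} + \frac{i \sqrt{38}}{54904}$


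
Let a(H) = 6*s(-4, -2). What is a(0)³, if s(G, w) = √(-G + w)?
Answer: 432*√2 ≈ 610.94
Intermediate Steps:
s(G, w) = √(w - G)
a(H) = 6*√2 (a(H) = 6*√(-2 - 1*(-4)) = 6*√(-2 + 4) = 6*√2)
a(0)³ = (6*√2)³ = 432*√2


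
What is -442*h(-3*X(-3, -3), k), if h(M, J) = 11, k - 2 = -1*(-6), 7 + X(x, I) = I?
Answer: -4862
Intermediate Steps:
X(x, I) = -7 + I
k = 8 (k = 2 - 1*(-6) = 2 + 6 = 8)
-442*h(-3*X(-3, -3), k) = -442*11 = -4862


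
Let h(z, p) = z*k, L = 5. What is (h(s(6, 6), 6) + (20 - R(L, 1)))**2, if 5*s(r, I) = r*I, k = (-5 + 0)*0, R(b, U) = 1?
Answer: 361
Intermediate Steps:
k = 0 (k = -5*0 = 0)
s(r, I) = I*r/5 (s(r, I) = (r*I)/5 = (I*r)/5 = I*r/5)
h(z, p) = 0 (h(z, p) = z*0 = 0)
(h(s(6, 6), 6) + (20 - R(L, 1)))**2 = (0 + (20 - 1*1))**2 = (0 + (20 - 1))**2 = (0 + 19)**2 = 19**2 = 361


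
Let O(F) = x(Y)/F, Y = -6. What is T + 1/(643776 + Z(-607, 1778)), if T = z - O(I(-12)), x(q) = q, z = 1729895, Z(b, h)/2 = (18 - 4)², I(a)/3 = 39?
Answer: 43459378380415/25122552 ≈ 1.7299e+6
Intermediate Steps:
I(a) = 117 (I(a) = 3*39 = 117)
Z(b, h) = 392 (Z(b, h) = 2*(18 - 4)² = 2*14² = 2*196 = 392)
O(F) = -6/F
T = 67465907/39 (T = 1729895 - (-6)/117 = 1729895 - 1*(-2/39) = 1729895 + 2/39 = 67465907/39 ≈ 1.7299e+6)
T + 1/(643776 + Z(-607, 1778)) = 67465907/39 + 1/(643776 + 392) = 67465907/39 + 1/644168 = 43459378380415/25122552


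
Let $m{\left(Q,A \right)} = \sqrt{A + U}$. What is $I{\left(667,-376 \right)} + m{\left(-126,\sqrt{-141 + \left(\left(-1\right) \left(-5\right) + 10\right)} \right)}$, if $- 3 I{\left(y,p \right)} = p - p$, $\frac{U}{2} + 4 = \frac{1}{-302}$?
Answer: $\frac{\sqrt{-182559 + 68403 i \sqrt{14}}}{151} \approx 1.7002 + 3.3011 i$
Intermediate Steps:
$U = - \frac{1209}{151}$ ($U = -8 + \frac{2}{-302} = -8 + 2 \left(- \frac{1}{302}\right) = -8 - \frac{1}{151} = - \frac{1209}{151} \approx -8.0066$)
$I{\left(y,p \right)} = 0$ ($I{\left(y,p \right)} = - \frac{p - p}{3} = \left(- \frac{1}{3}\right) 0 = 0$)
$m{\left(Q,A \right)} = \sqrt{- \frac{1209}{151} + A}$ ($m{\left(Q,A \right)} = \sqrt{A - \frac{1209}{151}} = \sqrt{- \frac{1209}{151} + A}$)
$I{\left(667,-376 \right)} + m{\left(-126,\sqrt{-141 + \left(\left(-1\right) \left(-5\right) + 10\right)} \right)} = 0 + \frac{\sqrt{-182559 + 22801 \sqrt{-141 + \left(\left(-1\right) \left(-5\right) + 10\right)}}}{151} = 0 + \frac{\sqrt{-182559 + 22801 \sqrt{-141 + \left(5 + 10\right)}}}{151} = 0 + \frac{\sqrt{-182559 + 22801 \sqrt{-141 + 15}}}{151} = 0 + \frac{\sqrt{-182559 + 22801 \sqrt{-126}}}{151} = 0 + \frac{\sqrt{-182559 + 22801 \cdot 3 i \sqrt{14}}}{151} = 0 + \frac{\sqrt{-182559 + 68403 i \sqrt{14}}}{151} = \frac{\sqrt{-182559 + 68403 i \sqrt{14}}}{151}$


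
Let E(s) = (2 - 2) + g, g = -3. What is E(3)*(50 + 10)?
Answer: -180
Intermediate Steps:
E(s) = -3 (E(s) = (2 - 2) - 3 = 0 - 3 = -3)
E(3)*(50 + 10) = -3*(50 + 10) = -3*60 = -180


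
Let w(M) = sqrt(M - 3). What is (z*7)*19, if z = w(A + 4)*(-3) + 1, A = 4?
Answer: 133 - 399*sqrt(5) ≈ -759.19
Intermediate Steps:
w(M) = sqrt(-3 + M)
z = 1 - 3*sqrt(5) (z = sqrt(-3 + (4 + 4))*(-3) + 1 = sqrt(-3 + 8)*(-3) + 1 = sqrt(5)*(-3) + 1 = -3*sqrt(5) + 1 = 1 - 3*sqrt(5) ≈ -5.7082)
(z*7)*19 = ((1 - 3*sqrt(5))*7)*19 = (7 - 21*sqrt(5))*19 = 133 - 399*sqrt(5)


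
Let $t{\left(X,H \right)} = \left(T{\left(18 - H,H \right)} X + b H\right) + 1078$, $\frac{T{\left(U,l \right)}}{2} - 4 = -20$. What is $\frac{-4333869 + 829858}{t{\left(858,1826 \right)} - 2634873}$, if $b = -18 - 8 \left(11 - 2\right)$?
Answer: $\frac{3504011}{2825591} \approx 1.2401$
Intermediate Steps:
$T{\left(U,l \right)} = -32$ ($T{\left(U,l \right)} = 8 + 2 \left(-20\right) = 8 - 40 = -32$)
$b = -90$ ($b = -18 - 8 \left(11 - 2\right) = -18 - 72 = -90$)
$t{\left(X,H \right)} = 1078 - 90 H - 32 X$ ($t{\left(X,H \right)} = \left(- 32 X - 90 H\right) + 1078 = \left(- 90 H - 32 X\right) + 1078 = 1078 - 90 H - 32 X$)
$\frac{-4333869 + 829858}{t{\left(858,1826 \right)} - 2634873} = \frac{-4333869 + 829858}{\left(1078 - 164340 - 27456\right) - 2634873} = - \frac{3504011}{\left(1078 - 164340 - 27456\right) - 2634873} = - \frac{3504011}{-190718 - 2634873} = - \frac{3504011}{-2825591} = \left(-3504011\right) \left(- \frac{1}{2825591}\right) = \frac{3504011}{2825591}$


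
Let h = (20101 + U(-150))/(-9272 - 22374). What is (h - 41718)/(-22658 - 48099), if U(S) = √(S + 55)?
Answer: 1320227929/2239176022 + I*√95/2239176022 ≈ 0.5896 + 4.3528e-9*I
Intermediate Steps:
U(S) = √(55 + S)
h = -20101/31646 - I*√95/31646 (h = (20101 + √(55 - 150))/(-9272 - 22374) = (20101 + √(-95))/(-31646) = (20101 + I*√95)*(-1/31646) = -20101/31646 - I*√95/31646 ≈ -0.63518 - 0.00030799*I)
(h - 41718)/(-22658 - 48099) = ((-20101/31646 - I*√95/31646) - 41718)/(-22658 - 48099) = (-1320227929/31646 - I*√95/31646)/(-70757) = (-1320227929/31646 - I*√95/31646)*(-1/70757) = 1320227929/2239176022 + I*√95/2239176022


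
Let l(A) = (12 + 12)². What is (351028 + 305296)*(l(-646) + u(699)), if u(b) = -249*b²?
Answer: -79849082075652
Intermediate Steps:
l(A) = 576 (l(A) = 24² = 576)
(351028 + 305296)*(l(-646) + u(699)) = (351028 + 305296)*(576 - 249*699²) = 656324*(576 - 249*488601) = 656324*(576 - 121661649) = 656324*(-121661073) = -79849082075652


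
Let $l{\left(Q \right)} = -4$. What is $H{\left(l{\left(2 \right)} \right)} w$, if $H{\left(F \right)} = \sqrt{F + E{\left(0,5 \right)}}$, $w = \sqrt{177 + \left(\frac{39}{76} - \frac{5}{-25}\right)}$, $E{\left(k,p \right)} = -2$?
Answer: $\frac{i \sqrt{38492670}}{190} \approx 32.654 i$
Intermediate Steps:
$w = \frac{\sqrt{6415445}}{190}$ ($w = \sqrt{177 + \left(39 \cdot \frac{1}{76} - - \frac{1}{5}\right)} = \sqrt{177 + \left(\frac{39}{76} + \frac{1}{5}\right)} = \sqrt{177 + \frac{271}{380}} = \sqrt{\frac{67531}{380}} = \frac{\sqrt{6415445}}{190} \approx 13.331$)
$H{\left(F \right)} = \sqrt{-2 + F}$ ($H{\left(F \right)} = \sqrt{F - 2} = \sqrt{-2 + F}$)
$H{\left(l{\left(2 \right)} \right)} w = \sqrt{-2 - 4} \frac{\sqrt{6415445}}{190} = \sqrt{-6} \frac{\sqrt{6415445}}{190} = i \sqrt{6} \frac{\sqrt{6415445}}{190} = \frac{i \sqrt{38492670}}{190}$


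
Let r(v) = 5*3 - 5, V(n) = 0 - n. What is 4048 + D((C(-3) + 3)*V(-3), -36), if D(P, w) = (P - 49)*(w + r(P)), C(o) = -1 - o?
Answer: 4932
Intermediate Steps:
V(n) = -n
r(v) = 10 (r(v) = 15 - 5 = 10)
D(P, w) = (-49 + P)*(10 + w) (D(P, w) = (P - 49)*(w + 10) = (-49 + P)*(10 + w))
4048 + D((C(-3) + 3)*V(-3), -36) = 4048 + (-490 - 49*(-36) + 10*(((-1 - 1*(-3)) + 3)*(-1*(-3))) + (((-1 - 1*(-3)) + 3)*(-1*(-3)))*(-36)) = 4048 + (-490 + 1764 + 10*(((-1 + 3) + 3)*3) + (((-1 + 3) + 3)*3)*(-36)) = 4048 + (-490 + 1764 + 10*((2 + 3)*3) + ((2 + 3)*3)*(-36)) = 4048 + (-490 + 1764 + 10*(5*3) + (5*3)*(-36)) = 4048 + (-490 + 1764 + 10*15 + 15*(-36)) = 4048 + (-490 + 1764 + 150 - 540) = 4048 + 884 = 4932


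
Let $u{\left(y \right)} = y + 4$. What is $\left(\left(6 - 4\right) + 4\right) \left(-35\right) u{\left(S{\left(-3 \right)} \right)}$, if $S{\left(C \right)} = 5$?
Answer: $-1890$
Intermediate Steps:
$u{\left(y \right)} = 4 + y$
$\left(\left(6 - 4\right) + 4\right) \left(-35\right) u{\left(S{\left(-3 \right)} \right)} = \left(\left(6 - 4\right) + 4\right) \left(-35\right) \left(4 + 5\right) = \left(2 + 4\right) \left(-35\right) 9 = 6 \left(-35\right) 9 = \left(-210\right) 9 = -1890$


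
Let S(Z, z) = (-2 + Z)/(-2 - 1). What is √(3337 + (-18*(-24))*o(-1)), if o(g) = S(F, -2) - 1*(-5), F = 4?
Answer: √5209 ≈ 72.173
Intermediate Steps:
S(Z, z) = ⅔ - Z/3 (S(Z, z) = (-2 + Z)/(-3) = (-2 + Z)*(-⅓) = ⅔ - Z/3)
o(g) = 13/3 (o(g) = (⅔ - ⅓*4) - 1*(-5) = (⅔ - 4/3) + 5 = -⅔ + 5 = 13/3)
√(3337 + (-18*(-24))*o(-1)) = √(3337 - 18*(-24)*(13/3)) = √(3337 + 432*(13/3)) = √(3337 + 1872) = √5209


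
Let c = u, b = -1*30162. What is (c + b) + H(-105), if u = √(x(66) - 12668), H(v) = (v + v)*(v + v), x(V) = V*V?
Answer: 13938 + 2*I*√2078 ≈ 13938.0 + 91.17*I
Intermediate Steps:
x(V) = V²
b = -30162
H(v) = 4*v² (H(v) = (2*v)*(2*v) = 4*v²)
u = 2*I*√2078 (u = √(66² - 12668) = √(4356 - 12668) = √(-8312) = 2*I*√2078 ≈ 91.17*I)
c = 2*I*√2078 ≈ 91.17*I
(c + b) + H(-105) = (2*I*√2078 - 30162) + 4*(-105)² = (-30162 + 2*I*√2078) + 4*11025 = (-30162 + 2*I*√2078) + 44100 = 13938 + 2*I*√2078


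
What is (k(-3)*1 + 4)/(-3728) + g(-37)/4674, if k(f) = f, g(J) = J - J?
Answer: -1/3728 ≈ -0.00026824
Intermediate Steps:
g(J) = 0
(k(-3)*1 + 4)/(-3728) + g(-37)/4674 = (-3*1 + 4)/(-3728) + 0/4674 = (-3 + 4)*(-1/3728) + 0*(1/4674) = 1*(-1/3728) + 0 = -1/3728 + 0 = -1/3728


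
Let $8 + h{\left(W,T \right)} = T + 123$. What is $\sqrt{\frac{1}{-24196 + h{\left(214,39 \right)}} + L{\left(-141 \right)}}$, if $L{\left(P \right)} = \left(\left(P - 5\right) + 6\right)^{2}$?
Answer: $\frac{\sqrt{11329148150358}}{24042} \approx 140.0$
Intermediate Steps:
$h{\left(W,T \right)} = 115 + T$ ($h{\left(W,T \right)} = -8 + \left(T + 123\right) = -8 + \left(123 + T\right) = 115 + T$)
$L{\left(P \right)} = \left(1 + P\right)^{2}$ ($L{\left(P \right)} = \left(\left(P - 5\right) + 6\right)^{2} = \left(\left(-5 + P\right) + 6\right)^{2} = \left(1 + P\right)^{2}$)
$\sqrt{\frac{1}{-24196 + h{\left(214,39 \right)}} + L{\left(-141 \right)}} = \sqrt{\frac{1}{-24196 + \left(115 + 39\right)} + \left(1 - 141\right)^{2}} = \sqrt{\frac{1}{-24196 + 154} + \left(-140\right)^{2}} = \sqrt{\frac{1}{-24042} + 19600} = \sqrt{- \frac{1}{24042} + 19600} = \sqrt{\frac{471223199}{24042}} = \frac{\sqrt{11329148150358}}{24042}$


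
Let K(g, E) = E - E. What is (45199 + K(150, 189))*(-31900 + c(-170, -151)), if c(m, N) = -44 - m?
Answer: -1436153026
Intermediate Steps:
K(g, E) = 0
(45199 + K(150, 189))*(-31900 + c(-170, -151)) = (45199 + 0)*(-31900 + (-44 - 1*(-170))) = 45199*(-31900 + (-44 + 170)) = 45199*(-31900 + 126) = 45199*(-31774) = -1436153026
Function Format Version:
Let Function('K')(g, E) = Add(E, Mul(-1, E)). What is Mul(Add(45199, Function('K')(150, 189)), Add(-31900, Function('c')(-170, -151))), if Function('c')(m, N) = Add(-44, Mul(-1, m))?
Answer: -1436153026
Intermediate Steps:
Function('K')(g, E) = 0
Mul(Add(45199, Function('K')(150, 189)), Add(-31900, Function('c')(-170, -151))) = Mul(Add(45199, 0), Add(-31900, Add(-44, Mul(-1, -170)))) = Mul(45199, Add(-31900, Add(-44, 170))) = Mul(45199, Add(-31900, 126)) = Mul(45199, -31774) = -1436153026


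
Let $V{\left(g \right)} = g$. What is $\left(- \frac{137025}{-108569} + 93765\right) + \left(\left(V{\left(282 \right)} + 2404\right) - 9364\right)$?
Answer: $\frac{9455085528}{108569} \approx 87088.0$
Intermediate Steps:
$\left(- \frac{137025}{-108569} + 93765\right) + \left(\left(V{\left(282 \right)} + 2404\right) - 9364\right) = \left(- \frac{137025}{-108569} + 93765\right) + \left(\left(282 + 2404\right) - 9364\right) = \left(\left(-137025\right) \left(- \frac{1}{108569}\right) + 93765\right) + \left(2686 - 9364\right) = \left(\frac{137025}{108569} + 93765\right) - 6678 = \frac{10180109310}{108569} - 6678 = \frac{9455085528}{108569}$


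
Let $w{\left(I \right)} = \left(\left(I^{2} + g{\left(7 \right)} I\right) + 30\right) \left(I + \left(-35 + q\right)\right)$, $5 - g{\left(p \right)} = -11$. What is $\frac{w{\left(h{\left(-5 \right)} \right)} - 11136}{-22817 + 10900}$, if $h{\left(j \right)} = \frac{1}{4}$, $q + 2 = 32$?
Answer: $\frac{723059}{762688} \approx 0.94804$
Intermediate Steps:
$q = 30$ ($q = -2 + 32 = 30$)
$h{\left(j \right)} = \frac{1}{4}$
$g{\left(p \right)} = 16$ ($g{\left(p \right)} = 5 - -11 = 5 + 11 = 16$)
$w{\left(I \right)} = \left(-5 + I\right) \left(30 + I^{2} + 16 I\right)$ ($w{\left(I \right)} = \left(\left(I^{2} + 16 I\right) + 30\right) \left(I + \left(-35 + 30\right)\right) = \left(30 + I^{2} + 16 I\right) \left(I - 5\right) = \left(30 + I^{2} + 16 I\right) \left(-5 + I\right) = \left(-5 + I\right) \left(30 + I^{2} + 16 I\right)$)
$\frac{w{\left(h{\left(-5 \right)} \right)} - 11136}{-22817 + 10900} = \frac{\left(-150 + \left(\frac{1}{4}\right)^{3} - \frac{25}{2} + \frac{11}{16}\right) - 11136}{-22817 + 10900} = \frac{\left(-150 + \frac{1}{64} - \frac{25}{2} + 11 \cdot \frac{1}{16}\right) - 11136}{-11917} = \left(\left(-150 + \frac{1}{64} - \frac{25}{2} + \frac{11}{16}\right) - 11136\right) \left(- \frac{1}{11917}\right) = \left(- \frac{10355}{64} - 11136\right) \left(- \frac{1}{11917}\right) = \left(- \frac{723059}{64}\right) \left(- \frac{1}{11917}\right) = \frac{723059}{762688}$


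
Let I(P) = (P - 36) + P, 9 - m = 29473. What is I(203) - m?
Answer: 29834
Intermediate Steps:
m = -29464 (m = 9 - 1*29473 = 9 - 29473 = -29464)
I(P) = -36 + 2*P (I(P) = (-36 + P) + P = -36 + 2*P)
I(203) - m = (-36 + 2*203) - 1*(-29464) = (-36 + 406) + 29464 = 370 + 29464 = 29834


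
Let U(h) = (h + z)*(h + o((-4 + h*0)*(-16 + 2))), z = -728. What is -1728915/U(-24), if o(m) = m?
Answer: 1728915/24064 ≈ 71.847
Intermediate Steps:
U(h) = (-728 + h)*(56 + h) (U(h) = (h - 728)*(h + (-4 + h*0)*(-16 + 2)) = (-728 + h)*(h + (-4 + 0)*(-14)) = (-728 + h)*(h - 4*(-14)) = (-728 + h)*(h + 56) = (-728 + h)*(56 + h))
-1728915/U(-24) = -1728915/(-40768 + (-24)**2 - 672*(-24)) = -1728915/(-40768 + 576 + 16128) = -1728915/(-24064) = -1728915*(-1/24064) = 1728915/24064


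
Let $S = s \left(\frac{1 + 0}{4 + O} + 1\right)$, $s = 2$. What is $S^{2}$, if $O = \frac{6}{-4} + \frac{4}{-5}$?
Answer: $\frac{2916}{289} \approx 10.09$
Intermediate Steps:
$O = - \frac{23}{10}$ ($O = 6 \left(- \frac{1}{4}\right) + 4 \left(- \frac{1}{5}\right) = - \frac{3}{2} - \frac{4}{5} = - \frac{23}{10} \approx -2.3$)
$S = \frac{54}{17}$ ($S = 2 \left(\frac{1 + 0}{4 - \frac{23}{10}} + 1\right) = 2 \left(1 \frac{1}{\frac{17}{10}} + 1\right) = 2 \left(1 \cdot \frac{10}{17} + 1\right) = 2 \left(\frac{10}{17} + 1\right) = 2 \cdot \frac{27}{17} = \frac{54}{17} \approx 3.1765$)
$S^{2} = \left(\frac{54}{17}\right)^{2} = \frac{2916}{289}$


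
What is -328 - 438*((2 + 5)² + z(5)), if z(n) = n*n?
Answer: -32740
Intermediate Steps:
z(n) = n²
-328 - 438*((2 + 5)² + z(5)) = -328 - 438*((2 + 5)² + 5²) = -328 - 438*(7² + 25) = -328 - 438*(49 + 25) = -328 - 438*74 = -328 - 32412 = -32740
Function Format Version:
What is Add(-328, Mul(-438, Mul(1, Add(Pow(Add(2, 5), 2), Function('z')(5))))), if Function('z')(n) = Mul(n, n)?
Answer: -32740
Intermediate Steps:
Function('z')(n) = Pow(n, 2)
Add(-328, Mul(-438, Mul(1, Add(Pow(Add(2, 5), 2), Function('z')(5))))) = Add(-328, Mul(-438, Mul(1, Add(Pow(Add(2, 5), 2), Pow(5, 2))))) = Add(-328, Mul(-438, Mul(1, Add(Pow(7, 2), 25)))) = Add(-328, Mul(-438, Mul(1, Add(49, 25)))) = Add(-328, Mul(-438, Mul(1, 74))) = Add(-328, Mul(-438, 74)) = Add(-328, -32412) = -32740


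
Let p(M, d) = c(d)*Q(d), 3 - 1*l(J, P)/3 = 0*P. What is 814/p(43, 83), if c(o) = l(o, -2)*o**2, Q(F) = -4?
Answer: -407/124002 ≈ -0.0032822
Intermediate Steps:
l(J, P) = 9 (l(J, P) = 9 - 0*P = 9 - 3*0 = 9 + 0 = 9)
c(o) = 9*o**2
p(M, d) = -36*d**2 (p(M, d) = (9*d**2)*(-4) = -36*d**2)
814/p(43, 83) = 814/((-36*83**2)) = 814/((-36*6889)) = 814/(-248004) = 814*(-1/248004) = -407/124002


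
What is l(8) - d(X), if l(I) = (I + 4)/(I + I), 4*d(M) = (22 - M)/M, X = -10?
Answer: 31/20 ≈ 1.5500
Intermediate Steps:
d(M) = (22 - M)/(4*M) (d(M) = ((22 - M)/M)/4 = (22 - M)/(4*M))
l(I) = (4 + I)/(2*I) (l(I) = (4 + I)/((2*I)) = (4 + I)*(1/(2*I)) = (4 + I)/(2*I))
l(8) - d(X) = (½)*(4 + 8)/8 - (22 - 1*(-10))/(4*(-10)) = (½)*(⅛)*12 - (-1)*(22 + 10)/(4*10) = ¾ - (-1)*32/(4*10) = ¾ - 1*(-⅘) = ¾ + ⅘ = 31/20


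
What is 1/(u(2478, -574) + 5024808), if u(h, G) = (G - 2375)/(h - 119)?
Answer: 2359/11853519123 ≈ 1.9901e-7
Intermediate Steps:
u(h, G) = (-2375 + G)/(-119 + h)
1/(u(2478, -574) + 5024808) = 1/((-2375 - 574)/(-119 + 2478) + 5024808) = 1/(-2949/2359 + 5024808) = 1/(11853519123/2359) = 2359/11853519123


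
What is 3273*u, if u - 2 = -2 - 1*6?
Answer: -19638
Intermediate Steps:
u = -6 (u = 2 + (-2 - 1*6) = 2 + (-2 - 6) = 2 - 8 = -6)
3273*u = 3273*(-6) = -19638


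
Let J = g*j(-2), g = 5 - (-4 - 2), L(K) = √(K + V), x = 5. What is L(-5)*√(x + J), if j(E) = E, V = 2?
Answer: -√51 ≈ -7.1414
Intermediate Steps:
L(K) = √(2 + K) (L(K) = √(K + 2) = √(2 + K))
g = 11 (g = 5 - 1*(-6) = 5 + 6 = 11)
J = -22 (J = 11*(-2) = -22)
L(-5)*√(x + J) = √(2 - 5)*√(5 - 22) = √(-3)*√(-17) = (I*√3)*(I*√17) = -√51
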